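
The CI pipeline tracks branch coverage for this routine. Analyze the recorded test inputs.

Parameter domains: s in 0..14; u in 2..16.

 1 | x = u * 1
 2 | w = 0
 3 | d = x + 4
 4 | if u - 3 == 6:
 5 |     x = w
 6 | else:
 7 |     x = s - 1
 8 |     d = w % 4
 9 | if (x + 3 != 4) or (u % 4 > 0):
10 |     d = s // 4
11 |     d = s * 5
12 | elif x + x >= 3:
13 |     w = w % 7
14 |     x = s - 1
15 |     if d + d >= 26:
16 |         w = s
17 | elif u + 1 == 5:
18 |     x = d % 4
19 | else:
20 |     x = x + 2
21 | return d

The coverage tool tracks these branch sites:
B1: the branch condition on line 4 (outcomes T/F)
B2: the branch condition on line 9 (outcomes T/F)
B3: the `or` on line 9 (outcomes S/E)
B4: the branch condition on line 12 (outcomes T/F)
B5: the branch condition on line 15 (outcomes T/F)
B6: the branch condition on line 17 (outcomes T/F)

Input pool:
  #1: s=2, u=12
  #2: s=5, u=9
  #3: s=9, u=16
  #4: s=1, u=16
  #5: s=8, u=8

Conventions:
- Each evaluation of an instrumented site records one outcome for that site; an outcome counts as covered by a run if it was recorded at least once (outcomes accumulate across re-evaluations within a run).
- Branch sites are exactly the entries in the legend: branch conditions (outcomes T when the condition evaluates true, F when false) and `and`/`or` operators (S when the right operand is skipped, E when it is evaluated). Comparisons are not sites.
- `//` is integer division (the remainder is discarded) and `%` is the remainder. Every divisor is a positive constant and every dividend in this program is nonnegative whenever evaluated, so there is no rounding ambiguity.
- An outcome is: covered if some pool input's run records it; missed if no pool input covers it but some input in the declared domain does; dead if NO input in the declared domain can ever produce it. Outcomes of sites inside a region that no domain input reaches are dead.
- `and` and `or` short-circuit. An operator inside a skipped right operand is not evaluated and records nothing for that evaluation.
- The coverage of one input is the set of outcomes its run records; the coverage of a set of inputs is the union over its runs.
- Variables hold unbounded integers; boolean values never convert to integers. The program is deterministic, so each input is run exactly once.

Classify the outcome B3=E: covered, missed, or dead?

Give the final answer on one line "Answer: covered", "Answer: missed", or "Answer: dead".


B3=E is recorded by pool input(s) 1 -> covered
Answer: covered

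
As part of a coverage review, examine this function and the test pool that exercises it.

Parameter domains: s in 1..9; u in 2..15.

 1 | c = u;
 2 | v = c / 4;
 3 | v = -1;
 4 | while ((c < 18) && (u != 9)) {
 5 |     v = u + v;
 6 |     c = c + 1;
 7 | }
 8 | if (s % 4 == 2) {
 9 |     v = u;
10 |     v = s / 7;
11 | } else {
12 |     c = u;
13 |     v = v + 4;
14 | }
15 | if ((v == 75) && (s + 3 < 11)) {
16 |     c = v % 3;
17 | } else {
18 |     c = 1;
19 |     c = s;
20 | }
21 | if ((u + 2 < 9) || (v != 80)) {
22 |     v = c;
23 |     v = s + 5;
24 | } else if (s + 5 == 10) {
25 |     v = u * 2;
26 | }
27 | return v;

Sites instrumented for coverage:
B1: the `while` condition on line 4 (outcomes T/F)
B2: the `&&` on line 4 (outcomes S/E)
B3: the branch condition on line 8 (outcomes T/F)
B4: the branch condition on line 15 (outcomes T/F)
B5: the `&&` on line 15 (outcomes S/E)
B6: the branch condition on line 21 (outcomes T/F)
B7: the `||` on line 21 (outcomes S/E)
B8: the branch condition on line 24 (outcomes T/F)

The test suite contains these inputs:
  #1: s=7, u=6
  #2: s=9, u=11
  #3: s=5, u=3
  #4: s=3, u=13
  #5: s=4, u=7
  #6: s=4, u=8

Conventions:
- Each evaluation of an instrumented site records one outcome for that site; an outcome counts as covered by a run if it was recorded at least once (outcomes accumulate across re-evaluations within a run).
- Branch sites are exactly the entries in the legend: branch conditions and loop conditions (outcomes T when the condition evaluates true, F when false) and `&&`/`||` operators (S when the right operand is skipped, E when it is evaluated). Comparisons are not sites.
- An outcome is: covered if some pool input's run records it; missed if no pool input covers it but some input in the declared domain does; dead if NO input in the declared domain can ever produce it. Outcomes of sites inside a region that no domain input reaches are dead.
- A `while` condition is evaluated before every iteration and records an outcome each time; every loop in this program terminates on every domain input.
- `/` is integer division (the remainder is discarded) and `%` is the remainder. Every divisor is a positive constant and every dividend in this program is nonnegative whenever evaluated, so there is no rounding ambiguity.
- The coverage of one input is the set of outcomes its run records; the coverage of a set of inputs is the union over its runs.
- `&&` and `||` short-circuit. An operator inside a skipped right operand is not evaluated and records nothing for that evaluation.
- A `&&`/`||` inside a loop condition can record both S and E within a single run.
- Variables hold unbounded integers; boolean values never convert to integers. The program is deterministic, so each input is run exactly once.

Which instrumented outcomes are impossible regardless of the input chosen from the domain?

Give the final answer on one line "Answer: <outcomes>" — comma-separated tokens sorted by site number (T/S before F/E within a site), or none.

checking every outcome against all 126 domain inputs:
  reachable outcomes have witnesses, e.g. B1=T (e.g. s=1, u=2), B1=F (e.g. s=1, u=2), B2=S (e.g. s=1, u=2), B2=E (e.g. s=1, u=2)

Answer: none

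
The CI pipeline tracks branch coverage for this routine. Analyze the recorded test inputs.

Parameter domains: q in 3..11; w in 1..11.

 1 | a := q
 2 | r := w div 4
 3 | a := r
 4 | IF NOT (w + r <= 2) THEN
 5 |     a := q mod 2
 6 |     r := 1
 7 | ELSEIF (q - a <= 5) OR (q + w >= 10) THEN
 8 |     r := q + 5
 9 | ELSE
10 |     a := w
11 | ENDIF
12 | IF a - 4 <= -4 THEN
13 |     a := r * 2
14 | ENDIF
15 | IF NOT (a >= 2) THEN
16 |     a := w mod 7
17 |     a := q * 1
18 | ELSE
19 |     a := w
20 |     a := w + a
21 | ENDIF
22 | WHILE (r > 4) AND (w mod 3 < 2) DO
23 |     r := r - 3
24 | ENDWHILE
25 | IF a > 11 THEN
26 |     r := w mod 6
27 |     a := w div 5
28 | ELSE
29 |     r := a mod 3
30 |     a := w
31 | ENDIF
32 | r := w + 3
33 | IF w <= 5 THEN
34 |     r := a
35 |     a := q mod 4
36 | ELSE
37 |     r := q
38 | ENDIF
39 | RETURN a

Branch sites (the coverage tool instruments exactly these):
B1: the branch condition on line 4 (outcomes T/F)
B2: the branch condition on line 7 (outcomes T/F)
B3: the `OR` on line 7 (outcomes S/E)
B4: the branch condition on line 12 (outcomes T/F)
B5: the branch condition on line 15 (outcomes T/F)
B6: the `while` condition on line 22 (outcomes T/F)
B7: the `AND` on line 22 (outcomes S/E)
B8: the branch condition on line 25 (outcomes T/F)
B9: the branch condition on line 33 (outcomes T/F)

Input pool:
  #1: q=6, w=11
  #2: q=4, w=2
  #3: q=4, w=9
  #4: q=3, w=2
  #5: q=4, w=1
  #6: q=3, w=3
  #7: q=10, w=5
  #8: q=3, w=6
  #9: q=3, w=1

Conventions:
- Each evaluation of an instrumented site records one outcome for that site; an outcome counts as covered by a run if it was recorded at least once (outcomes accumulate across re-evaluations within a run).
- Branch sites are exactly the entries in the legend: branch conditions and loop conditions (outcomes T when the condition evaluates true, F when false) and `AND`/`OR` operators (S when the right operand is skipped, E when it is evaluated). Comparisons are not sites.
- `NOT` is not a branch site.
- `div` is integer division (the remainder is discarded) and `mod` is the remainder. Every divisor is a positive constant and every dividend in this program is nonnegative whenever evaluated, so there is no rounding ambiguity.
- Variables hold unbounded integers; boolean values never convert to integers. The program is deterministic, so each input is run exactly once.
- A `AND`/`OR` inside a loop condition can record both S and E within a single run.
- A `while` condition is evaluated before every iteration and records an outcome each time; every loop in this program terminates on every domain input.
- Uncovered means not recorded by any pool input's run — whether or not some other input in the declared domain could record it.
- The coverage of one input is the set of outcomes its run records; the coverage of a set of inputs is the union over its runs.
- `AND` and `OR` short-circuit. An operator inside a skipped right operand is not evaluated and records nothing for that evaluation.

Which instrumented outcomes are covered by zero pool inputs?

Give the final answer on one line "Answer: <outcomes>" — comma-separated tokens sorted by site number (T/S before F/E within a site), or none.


test 1 (q=6, w=11) hits B1=T, B4=T, B5=F, B6=F, B7=S, B8=T, B9=F
test 2 (q=4, w=2) hits B1=F, B2=T, B3=S, B4=T, B5=F, B6=F, B7=E, B8=F, B9=T
test 3 (q=4, w=9) hits B1=T, B4=T, B5=F, B6=F, B7=S, B8=T, B9=F
test 4 (q=3, w=2) hits B1=F, B2=T, B3=S, B4=T, B5=F, B6=F, B7=E, B8=F, B9=T
test 5 (q=4, w=1) hits B1=F, B2=T, B3=S, B4=T, B5=F, B6=T, B6=F, B7=S, B7=E, B8=F, B9=T
test 6 (q=3, w=3) hits B1=T, B4=F, B5=T, B6=F, B7=S, B8=F, B9=T
test 7 (q=10, w=5) hits B1=T, B4=T, B5=F, B6=F, B7=S, B8=F, B9=T
test 8 (q=3, w=6) hits B1=T, B4=F, B5=T, B6=F, B7=S, B8=F, B9=F
test 9 (q=3, w=1) hits B1=F, B2=T, B3=S, B4=T, B5=F, B6=T, B6=F, B7=S, B7=E, B8=F, B9=T
union over the pool: B1=T, B1=F, B2=T, B3=S, B4=T, B4=F, B5=T, B5=F, B6=T, B6=F, B7=S, B7=E, B8=T, B8=F, B9=T, B9=F
uncovered (2 of 18): B2=F, B3=E
Answer: B2=F, B3=E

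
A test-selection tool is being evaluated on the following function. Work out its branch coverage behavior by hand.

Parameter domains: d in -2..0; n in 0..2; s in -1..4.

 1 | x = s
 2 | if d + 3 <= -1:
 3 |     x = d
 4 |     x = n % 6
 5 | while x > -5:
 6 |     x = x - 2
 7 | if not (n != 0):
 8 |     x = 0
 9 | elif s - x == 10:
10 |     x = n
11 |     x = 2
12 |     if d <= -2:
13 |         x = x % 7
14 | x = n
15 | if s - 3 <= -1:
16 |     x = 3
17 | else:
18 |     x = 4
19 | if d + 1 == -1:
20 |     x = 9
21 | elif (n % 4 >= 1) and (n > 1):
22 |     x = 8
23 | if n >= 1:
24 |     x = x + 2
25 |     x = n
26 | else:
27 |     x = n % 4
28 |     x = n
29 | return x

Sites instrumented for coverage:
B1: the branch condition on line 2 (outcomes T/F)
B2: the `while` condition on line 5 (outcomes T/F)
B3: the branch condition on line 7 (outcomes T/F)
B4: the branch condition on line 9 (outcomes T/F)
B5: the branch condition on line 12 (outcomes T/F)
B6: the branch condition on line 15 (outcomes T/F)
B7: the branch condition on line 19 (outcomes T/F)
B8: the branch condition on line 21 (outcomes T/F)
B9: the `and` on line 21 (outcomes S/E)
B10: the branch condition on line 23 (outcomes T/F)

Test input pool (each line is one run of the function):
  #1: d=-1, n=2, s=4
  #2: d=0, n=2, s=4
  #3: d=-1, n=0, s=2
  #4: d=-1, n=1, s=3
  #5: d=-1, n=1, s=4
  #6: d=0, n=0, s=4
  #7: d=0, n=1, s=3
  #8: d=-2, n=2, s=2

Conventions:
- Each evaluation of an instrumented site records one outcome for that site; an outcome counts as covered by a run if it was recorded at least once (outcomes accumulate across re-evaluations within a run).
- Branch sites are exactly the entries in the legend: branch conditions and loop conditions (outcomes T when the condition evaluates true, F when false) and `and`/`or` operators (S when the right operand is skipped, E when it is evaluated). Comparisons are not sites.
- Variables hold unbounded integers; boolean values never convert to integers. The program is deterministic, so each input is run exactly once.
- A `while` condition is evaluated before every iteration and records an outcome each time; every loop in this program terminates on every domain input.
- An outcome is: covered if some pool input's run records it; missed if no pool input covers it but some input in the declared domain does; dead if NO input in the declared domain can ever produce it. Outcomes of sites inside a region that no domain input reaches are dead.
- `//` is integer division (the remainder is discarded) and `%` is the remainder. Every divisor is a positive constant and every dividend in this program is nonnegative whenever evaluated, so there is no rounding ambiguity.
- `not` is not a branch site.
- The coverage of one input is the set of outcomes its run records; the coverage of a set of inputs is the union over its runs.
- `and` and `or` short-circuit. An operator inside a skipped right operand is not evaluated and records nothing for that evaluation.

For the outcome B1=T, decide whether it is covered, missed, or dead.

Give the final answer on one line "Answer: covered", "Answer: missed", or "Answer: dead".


no pool input records B1=T
checking all 54 inputs in the declared domain: B1=T is never recorded -> dead
Answer: dead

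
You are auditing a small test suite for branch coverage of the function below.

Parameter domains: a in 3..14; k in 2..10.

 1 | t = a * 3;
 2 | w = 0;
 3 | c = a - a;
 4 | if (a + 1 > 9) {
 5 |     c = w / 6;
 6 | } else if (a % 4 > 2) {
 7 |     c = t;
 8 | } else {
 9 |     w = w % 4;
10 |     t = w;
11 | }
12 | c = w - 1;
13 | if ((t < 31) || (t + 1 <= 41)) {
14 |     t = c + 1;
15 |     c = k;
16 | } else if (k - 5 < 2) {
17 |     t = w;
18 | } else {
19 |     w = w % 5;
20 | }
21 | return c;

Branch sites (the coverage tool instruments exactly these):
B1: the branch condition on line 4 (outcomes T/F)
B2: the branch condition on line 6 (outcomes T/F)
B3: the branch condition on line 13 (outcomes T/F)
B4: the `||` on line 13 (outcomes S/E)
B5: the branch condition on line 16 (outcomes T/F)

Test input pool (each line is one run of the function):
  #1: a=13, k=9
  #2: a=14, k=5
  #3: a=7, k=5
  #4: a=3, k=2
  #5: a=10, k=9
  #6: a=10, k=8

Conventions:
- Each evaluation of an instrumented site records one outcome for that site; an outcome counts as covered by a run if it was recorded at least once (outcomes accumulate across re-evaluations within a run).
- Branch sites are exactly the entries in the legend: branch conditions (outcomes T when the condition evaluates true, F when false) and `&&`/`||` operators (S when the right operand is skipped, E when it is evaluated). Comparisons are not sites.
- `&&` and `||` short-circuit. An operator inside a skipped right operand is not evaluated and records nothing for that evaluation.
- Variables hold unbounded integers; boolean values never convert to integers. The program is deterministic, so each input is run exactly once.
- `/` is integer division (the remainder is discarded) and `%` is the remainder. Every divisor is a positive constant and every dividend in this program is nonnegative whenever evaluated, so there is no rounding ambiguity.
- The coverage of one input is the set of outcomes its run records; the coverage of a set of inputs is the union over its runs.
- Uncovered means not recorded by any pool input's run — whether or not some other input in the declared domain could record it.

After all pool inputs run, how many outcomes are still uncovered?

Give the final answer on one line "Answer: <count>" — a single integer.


run #1 (a=13, k=9) runs B1->T, B4->E, B3->T; records B1=T, B3=T, B4=E
run #2 (a=14, k=5) runs B1->T, B4->E, B3->F, B5->T; records B1=T, B3=F, B4=E, B5=T
run #3 (a=7, k=5) runs B1->F, B2->T, B4->S, B3->T; records B1=F, B2=T, B3=T, B4=S
run #4 (a=3, k=2) runs B1->F, B2->T, B4->S, B3->T; records B1=F, B2=T, B3=T, B4=S
run #5 (a=10, k=9) runs B1->T, B4->S, B3->T; records B1=T, B3=T, B4=S
run #6 (a=10, k=8) runs B1->T, B4->S, B3->T; records B1=T, B3=T, B4=S
union over the pool: B1=T, B1=F, B2=T, B3=T, B3=F, B4=S, B4=E, B5=T
uncovered (2 of 10): B2=F, B5=F
Answer: 2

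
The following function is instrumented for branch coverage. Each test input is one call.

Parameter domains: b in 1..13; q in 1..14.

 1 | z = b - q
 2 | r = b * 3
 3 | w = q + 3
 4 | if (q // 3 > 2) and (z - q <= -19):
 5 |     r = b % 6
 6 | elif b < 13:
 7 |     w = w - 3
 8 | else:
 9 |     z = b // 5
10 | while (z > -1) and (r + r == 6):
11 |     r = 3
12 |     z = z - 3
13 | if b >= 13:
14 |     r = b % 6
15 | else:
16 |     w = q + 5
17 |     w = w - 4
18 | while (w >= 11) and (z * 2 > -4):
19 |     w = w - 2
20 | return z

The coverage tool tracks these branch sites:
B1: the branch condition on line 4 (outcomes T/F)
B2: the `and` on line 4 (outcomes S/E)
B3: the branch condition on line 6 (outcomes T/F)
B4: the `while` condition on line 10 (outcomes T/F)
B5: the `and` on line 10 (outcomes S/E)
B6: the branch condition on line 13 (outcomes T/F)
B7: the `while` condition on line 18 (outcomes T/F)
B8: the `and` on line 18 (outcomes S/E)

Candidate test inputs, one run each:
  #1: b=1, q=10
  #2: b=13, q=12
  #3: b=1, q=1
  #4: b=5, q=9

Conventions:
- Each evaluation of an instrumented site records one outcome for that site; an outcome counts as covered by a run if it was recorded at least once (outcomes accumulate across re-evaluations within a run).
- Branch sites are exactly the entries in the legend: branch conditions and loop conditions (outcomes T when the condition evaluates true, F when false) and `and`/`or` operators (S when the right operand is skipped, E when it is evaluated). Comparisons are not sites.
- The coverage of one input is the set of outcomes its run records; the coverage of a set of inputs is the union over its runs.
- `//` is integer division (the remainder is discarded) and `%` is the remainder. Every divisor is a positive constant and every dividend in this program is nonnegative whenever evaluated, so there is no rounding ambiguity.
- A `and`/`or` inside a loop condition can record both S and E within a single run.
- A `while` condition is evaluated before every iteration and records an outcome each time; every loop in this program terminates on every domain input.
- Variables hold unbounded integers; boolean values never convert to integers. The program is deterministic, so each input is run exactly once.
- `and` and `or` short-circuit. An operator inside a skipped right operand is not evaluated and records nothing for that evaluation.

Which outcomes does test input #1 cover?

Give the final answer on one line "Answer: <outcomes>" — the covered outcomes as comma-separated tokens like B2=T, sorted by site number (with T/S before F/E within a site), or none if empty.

Tracing the run of input #1 (b=1, q=10):
  B2->E, B1->T, B5->S, B4->F, B6->F, B8->E, B7->F
distinct outcomes covered: B1=T, B2=E, B4=F, B5=S, B6=F, B7=F, B8=E

Answer: B1=T, B2=E, B4=F, B5=S, B6=F, B7=F, B8=E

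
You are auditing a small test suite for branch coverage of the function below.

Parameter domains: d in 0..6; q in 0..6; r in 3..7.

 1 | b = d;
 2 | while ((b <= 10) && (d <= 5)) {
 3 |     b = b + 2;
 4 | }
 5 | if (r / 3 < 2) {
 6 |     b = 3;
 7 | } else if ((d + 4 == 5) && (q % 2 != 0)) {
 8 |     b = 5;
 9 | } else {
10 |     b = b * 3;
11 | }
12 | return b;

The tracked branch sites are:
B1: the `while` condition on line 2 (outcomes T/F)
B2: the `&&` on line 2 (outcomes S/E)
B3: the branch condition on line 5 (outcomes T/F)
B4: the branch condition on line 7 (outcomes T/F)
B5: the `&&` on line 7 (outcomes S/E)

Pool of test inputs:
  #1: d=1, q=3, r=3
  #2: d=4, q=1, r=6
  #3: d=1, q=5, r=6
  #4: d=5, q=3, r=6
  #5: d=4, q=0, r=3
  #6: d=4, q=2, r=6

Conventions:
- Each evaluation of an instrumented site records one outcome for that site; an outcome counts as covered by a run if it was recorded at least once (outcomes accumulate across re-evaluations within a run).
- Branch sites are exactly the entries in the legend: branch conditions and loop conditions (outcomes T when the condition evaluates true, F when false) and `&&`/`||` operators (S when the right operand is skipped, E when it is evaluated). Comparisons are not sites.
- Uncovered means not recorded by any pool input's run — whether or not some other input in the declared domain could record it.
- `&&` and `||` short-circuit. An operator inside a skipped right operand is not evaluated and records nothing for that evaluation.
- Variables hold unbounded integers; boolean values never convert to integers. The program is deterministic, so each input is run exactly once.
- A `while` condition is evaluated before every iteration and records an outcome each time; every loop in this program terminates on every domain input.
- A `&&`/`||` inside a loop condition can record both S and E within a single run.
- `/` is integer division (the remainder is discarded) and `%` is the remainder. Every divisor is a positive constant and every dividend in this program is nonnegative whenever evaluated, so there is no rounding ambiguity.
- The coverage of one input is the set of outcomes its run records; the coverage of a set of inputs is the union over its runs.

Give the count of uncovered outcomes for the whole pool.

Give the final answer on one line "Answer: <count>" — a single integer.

input #1 (d=1, q=3, r=3): covers B1=T, B1=F, B2=S, B2=E, B3=T
input #2 (d=4, q=1, r=6): covers B1=T, B1=F, B2=S, B2=E, B3=F, B4=F, B5=S
input #3 (d=1, q=5, r=6): covers B1=T, B1=F, B2=S, B2=E, B3=F, B4=T, B5=E
input #4 (d=5, q=3, r=6): covers B1=T, B1=F, B2=S, B2=E, B3=F, B4=F, B5=S
input #5 (d=4, q=0, r=3): covers B1=T, B1=F, B2=S, B2=E, B3=T
input #6 (d=4, q=2, r=6): covers B1=T, B1=F, B2=S, B2=E, B3=F, B4=F, B5=S
union over the pool: B1=T, B1=F, B2=S, B2=E, B3=T, B3=F, B4=T, B4=F, B5=S, B5=E
uncovered (0 of 10): none

Answer: 0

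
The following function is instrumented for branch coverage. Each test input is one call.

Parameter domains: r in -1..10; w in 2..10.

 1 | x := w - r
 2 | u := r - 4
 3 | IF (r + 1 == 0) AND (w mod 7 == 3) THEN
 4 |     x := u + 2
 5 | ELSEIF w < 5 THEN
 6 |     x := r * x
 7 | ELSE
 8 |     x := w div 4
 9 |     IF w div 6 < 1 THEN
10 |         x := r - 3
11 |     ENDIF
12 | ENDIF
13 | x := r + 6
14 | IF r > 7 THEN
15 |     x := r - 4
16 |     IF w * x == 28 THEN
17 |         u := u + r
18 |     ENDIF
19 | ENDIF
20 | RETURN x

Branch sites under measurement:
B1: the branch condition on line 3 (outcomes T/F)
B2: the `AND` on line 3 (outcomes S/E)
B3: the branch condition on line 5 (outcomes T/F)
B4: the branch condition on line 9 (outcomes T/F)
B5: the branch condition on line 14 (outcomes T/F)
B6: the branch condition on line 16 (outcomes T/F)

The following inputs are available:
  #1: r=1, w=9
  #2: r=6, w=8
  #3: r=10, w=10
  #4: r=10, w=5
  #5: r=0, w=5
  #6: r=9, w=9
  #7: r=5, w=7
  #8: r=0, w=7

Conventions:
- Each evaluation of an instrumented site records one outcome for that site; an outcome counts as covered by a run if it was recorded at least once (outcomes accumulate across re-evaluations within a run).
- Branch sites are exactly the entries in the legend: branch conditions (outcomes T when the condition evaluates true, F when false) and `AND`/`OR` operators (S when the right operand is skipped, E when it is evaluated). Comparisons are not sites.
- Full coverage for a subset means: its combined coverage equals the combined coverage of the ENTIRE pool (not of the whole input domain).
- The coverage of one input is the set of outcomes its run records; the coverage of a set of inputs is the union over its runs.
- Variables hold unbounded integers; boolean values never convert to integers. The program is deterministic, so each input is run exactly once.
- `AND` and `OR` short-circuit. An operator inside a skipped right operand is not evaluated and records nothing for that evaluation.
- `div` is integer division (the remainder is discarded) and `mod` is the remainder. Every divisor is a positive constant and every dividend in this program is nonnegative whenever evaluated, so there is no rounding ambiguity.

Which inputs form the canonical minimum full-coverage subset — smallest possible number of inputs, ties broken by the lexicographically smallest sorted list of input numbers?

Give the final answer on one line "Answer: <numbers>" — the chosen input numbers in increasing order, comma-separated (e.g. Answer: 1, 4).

input #1 (r=1, w=9): events B2->S, B1->F, B3->F, B4->F, B5->F; covers B1=F, B2=S, B3=F, B4=F, B5=F
input #2 (r=6, w=8): events B2->S, B1->F, B3->F, B4->F, B5->F; covers B1=F, B2=S, B3=F, B4=F, B5=F
input #3 (r=10, w=10): events B2->S, B1->F, B3->F, B4->F, B5->T, B6->F; covers B1=F, B2=S, B3=F, B4=F, B5=T, B6=F
input #4 (r=10, w=5): events B2->S, B1->F, B3->F, B4->T, B5->T, B6->F; covers B1=F, B2=S, B3=F, B4=T, B5=T, B6=F
input #5 (r=0, w=5): events B2->S, B1->F, B3->F, B4->T, B5->F; covers B1=F, B2=S, B3=F, B4=T, B5=F
input #6 (r=9, w=9): events B2->S, B1->F, B3->F, B4->F, B5->T, B6->F; covers B1=F, B2=S, B3=F, B4=F, B5=T, B6=F
input #7 (r=5, w=7): events B2->S, B1->F, B3->F, B4->F, B5->F; covers B1=F, B2=S, B3=F, B4=F, B5=F
input #8 (r=0, w=7): events B2->S, B1->F, B3->F, B4->F, B5->F; covers B1=F, B2=S, B3=F, B4=F, B5=F
union over all inputs: B1=F, B2=S, B3=F, B4=T, B4=F, B5=T, B5=F, B6=F (8 outcomes)
size 1 is not enough: best union over all size-1 subsets is 6/8
at size 2, {1, 4} reaches all 8 outcomes; every lexicographically earlier size-2 subset fails

Answer: 1, 4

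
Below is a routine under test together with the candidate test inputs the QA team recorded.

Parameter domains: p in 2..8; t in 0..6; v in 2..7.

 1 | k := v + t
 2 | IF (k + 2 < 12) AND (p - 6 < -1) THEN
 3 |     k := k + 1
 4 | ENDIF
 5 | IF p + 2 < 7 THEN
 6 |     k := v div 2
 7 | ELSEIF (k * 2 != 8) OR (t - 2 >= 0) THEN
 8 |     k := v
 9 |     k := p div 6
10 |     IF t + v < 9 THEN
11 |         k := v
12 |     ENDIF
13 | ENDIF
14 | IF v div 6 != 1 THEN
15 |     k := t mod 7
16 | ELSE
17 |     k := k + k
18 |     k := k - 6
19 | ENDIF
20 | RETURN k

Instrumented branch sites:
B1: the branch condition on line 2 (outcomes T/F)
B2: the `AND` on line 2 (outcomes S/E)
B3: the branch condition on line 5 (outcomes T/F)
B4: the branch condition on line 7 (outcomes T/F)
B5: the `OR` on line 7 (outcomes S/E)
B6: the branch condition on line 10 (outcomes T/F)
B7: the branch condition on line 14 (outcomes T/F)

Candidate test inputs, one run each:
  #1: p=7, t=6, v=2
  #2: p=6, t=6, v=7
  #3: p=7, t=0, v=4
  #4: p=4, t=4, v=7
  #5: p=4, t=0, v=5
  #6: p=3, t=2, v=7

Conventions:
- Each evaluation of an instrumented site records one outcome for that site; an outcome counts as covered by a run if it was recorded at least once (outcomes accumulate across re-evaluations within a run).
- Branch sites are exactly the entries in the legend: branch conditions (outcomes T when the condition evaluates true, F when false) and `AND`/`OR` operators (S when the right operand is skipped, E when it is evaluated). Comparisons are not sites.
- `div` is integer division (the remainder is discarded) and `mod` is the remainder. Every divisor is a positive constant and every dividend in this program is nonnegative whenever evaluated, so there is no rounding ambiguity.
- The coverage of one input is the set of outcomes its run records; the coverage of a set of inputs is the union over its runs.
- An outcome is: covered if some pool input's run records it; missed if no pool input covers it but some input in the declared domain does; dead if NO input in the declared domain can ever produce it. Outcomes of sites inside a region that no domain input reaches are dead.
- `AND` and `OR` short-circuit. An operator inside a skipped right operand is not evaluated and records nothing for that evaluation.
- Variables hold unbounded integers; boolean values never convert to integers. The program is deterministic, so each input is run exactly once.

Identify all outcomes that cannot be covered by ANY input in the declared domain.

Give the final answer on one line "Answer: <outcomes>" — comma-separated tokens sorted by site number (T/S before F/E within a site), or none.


running all 294 domain inputs and tallying outcomes:
  reachable outcomes have witnesses, e.g. B1=T (e.g. p=2, t=0, v=2), B1=F (e.g. p=2, t=3, v=7), B2=S (e.g. p=2, t=3, v=7), B2=E (e.g. p=2, t=0, v=2)
Answer: none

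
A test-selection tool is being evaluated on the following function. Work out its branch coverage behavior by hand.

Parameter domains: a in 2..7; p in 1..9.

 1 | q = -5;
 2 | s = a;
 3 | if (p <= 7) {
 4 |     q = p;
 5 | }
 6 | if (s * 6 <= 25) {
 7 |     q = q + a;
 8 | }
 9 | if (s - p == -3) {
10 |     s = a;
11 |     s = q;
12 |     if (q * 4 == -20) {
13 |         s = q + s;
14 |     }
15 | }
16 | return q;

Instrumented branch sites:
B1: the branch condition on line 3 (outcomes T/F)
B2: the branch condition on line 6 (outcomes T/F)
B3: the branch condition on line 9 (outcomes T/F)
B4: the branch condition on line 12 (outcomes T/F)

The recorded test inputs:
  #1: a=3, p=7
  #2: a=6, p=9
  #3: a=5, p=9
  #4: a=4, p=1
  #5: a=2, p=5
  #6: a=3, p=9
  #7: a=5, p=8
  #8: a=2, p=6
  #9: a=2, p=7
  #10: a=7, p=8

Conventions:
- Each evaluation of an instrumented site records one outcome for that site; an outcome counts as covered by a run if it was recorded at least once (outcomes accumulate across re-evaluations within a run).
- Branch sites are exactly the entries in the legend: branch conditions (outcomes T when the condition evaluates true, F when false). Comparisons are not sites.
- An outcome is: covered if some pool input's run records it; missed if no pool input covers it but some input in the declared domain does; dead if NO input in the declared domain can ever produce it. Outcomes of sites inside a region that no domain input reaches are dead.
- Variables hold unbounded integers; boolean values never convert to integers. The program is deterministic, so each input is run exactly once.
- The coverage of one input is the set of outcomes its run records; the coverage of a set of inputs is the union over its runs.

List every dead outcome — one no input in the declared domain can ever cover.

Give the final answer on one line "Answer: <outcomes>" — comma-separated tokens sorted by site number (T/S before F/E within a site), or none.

running all 54 domain inputs and tallying outcomes:
  reachable outcomes have witnesses, e.g. B1=T (e.g. a=2, p=1), B1=F (e.g. a=2, p=8), B2=T (e.g. a=2, p=1), B2=F (e.g. a=5, p=1)

Answer: none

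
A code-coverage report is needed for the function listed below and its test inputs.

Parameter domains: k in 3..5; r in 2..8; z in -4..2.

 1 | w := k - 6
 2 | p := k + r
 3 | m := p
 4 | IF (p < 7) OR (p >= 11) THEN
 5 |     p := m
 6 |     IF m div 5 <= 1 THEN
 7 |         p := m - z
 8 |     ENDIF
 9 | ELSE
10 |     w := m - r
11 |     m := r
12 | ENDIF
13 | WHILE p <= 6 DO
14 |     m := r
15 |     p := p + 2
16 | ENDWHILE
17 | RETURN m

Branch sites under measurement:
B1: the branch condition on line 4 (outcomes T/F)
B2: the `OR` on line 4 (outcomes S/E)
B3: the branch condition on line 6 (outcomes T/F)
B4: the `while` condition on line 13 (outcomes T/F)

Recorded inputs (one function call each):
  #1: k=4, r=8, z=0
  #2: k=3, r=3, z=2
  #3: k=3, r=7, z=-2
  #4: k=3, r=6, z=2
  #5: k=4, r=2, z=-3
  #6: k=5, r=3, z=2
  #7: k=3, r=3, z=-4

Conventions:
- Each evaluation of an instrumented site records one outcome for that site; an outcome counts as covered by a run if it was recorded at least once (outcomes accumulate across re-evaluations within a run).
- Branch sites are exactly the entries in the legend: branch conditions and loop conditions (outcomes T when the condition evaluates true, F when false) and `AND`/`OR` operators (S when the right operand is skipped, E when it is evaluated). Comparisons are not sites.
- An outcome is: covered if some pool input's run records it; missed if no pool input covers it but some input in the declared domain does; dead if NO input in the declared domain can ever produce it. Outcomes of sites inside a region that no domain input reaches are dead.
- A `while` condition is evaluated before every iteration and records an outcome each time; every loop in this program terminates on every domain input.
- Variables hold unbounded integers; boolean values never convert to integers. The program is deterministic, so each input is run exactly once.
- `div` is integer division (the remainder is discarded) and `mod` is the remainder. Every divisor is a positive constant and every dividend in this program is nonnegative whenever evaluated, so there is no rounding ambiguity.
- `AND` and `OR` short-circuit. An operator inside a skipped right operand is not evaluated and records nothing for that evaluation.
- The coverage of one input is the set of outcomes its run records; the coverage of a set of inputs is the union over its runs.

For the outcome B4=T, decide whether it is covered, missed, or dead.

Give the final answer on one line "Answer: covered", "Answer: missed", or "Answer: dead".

B4=T is recorded by pool input(s) 2 -> covered

Answer: covered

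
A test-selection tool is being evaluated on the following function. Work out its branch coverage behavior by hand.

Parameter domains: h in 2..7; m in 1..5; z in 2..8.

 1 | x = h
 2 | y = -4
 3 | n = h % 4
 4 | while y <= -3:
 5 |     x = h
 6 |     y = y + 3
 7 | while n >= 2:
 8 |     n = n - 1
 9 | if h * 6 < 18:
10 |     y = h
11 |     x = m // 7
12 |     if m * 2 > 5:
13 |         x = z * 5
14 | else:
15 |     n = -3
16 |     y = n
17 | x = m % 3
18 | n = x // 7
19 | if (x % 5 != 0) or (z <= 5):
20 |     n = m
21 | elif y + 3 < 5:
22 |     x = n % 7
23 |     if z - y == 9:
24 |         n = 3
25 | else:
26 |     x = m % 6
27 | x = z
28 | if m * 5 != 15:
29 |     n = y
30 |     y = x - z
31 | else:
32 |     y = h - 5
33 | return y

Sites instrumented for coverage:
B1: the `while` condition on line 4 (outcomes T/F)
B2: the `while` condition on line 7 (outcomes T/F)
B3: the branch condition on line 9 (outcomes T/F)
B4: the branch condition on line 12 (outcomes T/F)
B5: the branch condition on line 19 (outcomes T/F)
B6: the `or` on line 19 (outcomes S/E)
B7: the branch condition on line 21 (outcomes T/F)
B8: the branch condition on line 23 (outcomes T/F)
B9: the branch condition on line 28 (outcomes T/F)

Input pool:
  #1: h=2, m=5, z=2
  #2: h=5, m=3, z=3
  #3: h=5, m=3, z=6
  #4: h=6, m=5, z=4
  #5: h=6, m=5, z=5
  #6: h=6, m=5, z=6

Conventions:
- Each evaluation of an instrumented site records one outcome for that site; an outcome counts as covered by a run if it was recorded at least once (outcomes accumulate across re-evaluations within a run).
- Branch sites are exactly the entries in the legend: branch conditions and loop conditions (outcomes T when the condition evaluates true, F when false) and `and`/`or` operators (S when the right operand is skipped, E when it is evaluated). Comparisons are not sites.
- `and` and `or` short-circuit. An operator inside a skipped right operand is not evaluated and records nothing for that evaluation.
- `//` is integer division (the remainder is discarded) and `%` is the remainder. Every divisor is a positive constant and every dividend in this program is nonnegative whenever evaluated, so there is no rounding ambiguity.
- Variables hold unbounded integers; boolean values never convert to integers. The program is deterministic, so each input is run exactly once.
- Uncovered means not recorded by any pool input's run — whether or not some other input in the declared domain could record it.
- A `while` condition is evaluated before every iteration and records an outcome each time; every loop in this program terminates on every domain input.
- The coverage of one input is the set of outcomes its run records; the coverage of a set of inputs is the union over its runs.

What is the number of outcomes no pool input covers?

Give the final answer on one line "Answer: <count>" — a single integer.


run #1 (h=2, m=5, z=2) runs B1->T, B1->F, B2->T, B2->F, B3->T, B4->T, B6->S, B5->T, B9->T; records B1=T, B1=F, B2=T, B2=F, B3=T, B4=T, B5=T, B6=S, B9=T
run #2 (h=5, m=3, z=3) runs B1->T, B1->F, B2->F, B3->F, B6->E, B5->T, B9->F; records B1=T, B1=F, B2=F, B3=F, B5=T, B6=E, B9=F
run #3 (h=5, m=3, z=6) runs B1->T, B1->F, B2->F, B3->F, B6->E, B5->F, B7->T, B8->T, B9->F; records B1=T, B1=F, B2=F, B3=F, B5=F, B6=E, B7=T, B8=T, B9=F
run #4 (h=6, m=5, z=4) runs B1->T, B1->F, B2->T, B2->F, B3->F, B6->S, B5->T, B9->T; records B1=T, B1=F, B2=T, B2=F, B3=F, B5=T, B6=S, B9=T
run #5 (h=6, m=5, z=5) runs B1->T, B1->F, B2->T, B2->F, B3->F, B6->S, B5->T, B9->T; records B1=T, B1=F, B2=T, B2=F, B3=F, B5=T, B6=S, B9=T
run #6 (h=6, m=5, z=6) runs B1->T, B1->F, B2->T, B2->F, B3->F, B6->S, B5->T, B9->T; records B1=T, B1=F, B2=T, B2=F, B3=F, B5=T, B6=S, B9=T
union over the pool: B1=T, B1=F, B2=T, B2=F, B3=T, B3=F, B4=T, B5=T, B5=F, B6=S, B6=E, B7=T, B8=T, B9=T, B9=F
uncovered (3 of 18): B4=F, B7=F, B8=F
Answer: 3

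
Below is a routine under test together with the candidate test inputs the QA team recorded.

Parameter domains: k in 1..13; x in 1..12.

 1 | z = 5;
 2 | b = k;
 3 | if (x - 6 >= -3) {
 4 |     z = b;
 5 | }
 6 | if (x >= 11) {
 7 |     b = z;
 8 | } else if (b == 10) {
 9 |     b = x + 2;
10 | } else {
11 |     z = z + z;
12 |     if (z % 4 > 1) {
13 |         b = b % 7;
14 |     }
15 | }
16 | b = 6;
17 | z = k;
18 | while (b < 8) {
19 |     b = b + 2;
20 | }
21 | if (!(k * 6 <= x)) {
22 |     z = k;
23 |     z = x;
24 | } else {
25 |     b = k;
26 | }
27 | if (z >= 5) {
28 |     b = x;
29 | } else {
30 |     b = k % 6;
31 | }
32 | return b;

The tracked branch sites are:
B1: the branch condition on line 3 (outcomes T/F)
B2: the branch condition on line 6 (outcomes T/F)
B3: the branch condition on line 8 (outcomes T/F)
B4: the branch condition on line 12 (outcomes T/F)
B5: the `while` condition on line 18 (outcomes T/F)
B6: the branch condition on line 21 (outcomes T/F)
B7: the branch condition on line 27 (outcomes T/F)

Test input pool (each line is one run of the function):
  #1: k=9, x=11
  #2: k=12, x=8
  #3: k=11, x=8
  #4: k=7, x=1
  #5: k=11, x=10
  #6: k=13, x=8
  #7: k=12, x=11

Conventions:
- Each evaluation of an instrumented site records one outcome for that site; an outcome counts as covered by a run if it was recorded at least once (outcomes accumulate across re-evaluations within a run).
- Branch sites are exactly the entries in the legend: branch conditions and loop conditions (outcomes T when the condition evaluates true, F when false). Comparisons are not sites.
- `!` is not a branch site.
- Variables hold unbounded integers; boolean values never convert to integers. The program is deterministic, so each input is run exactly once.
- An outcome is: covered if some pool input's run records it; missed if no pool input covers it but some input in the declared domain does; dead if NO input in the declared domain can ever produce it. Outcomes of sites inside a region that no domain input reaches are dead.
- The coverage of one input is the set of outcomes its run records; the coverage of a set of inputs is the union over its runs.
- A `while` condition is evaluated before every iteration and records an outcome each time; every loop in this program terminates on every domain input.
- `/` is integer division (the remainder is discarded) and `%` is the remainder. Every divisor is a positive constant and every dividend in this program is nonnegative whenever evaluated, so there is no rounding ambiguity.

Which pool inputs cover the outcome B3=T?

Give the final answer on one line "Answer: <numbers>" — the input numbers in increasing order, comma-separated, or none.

input #1 (k=9, x=11): does not record B3=T
input #2 (k=12, x=8): does not record B3=T
input #3 (k=11, x=8): does not record B3=T
input #4 (k=7, x=1): does not record B3=T
input #5 (k=11, x=10): does not record B3=T
input #6 (k=13, x=8): does not record B3=T
input #7 (k=12, x=11): does not record B3=T

Answer: none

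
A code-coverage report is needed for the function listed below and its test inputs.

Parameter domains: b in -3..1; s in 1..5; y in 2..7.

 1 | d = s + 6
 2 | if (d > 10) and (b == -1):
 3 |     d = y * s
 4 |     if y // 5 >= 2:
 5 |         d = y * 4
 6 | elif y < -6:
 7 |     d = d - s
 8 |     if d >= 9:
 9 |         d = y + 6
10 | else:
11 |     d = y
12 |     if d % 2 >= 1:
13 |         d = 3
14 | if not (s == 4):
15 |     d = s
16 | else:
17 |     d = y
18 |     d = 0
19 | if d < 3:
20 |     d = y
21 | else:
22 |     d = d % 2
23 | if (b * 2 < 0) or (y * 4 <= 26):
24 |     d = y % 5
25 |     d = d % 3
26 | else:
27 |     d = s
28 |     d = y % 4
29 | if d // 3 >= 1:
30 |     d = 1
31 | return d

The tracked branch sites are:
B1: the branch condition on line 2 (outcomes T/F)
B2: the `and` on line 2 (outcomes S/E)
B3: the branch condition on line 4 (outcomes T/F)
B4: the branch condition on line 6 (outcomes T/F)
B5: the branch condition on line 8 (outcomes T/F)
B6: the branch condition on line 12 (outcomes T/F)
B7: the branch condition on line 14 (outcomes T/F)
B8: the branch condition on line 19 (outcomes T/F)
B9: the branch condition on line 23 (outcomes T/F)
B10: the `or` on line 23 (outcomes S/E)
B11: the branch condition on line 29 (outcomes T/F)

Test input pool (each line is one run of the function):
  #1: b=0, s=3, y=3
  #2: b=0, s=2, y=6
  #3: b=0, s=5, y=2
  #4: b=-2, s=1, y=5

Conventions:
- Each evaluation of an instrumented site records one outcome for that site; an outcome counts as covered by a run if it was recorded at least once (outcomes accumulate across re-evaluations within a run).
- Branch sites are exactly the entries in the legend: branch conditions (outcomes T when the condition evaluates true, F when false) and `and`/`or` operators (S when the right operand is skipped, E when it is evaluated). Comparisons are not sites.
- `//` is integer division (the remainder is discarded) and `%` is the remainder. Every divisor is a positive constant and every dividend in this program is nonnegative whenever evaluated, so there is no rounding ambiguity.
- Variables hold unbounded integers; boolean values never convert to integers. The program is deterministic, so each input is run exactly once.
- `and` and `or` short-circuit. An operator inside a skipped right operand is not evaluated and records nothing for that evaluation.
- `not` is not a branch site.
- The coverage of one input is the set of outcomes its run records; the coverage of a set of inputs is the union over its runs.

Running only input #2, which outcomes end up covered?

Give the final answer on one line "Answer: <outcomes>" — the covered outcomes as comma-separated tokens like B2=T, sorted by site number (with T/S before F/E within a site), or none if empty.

Running input #2 (b=0, s=2, y=6), event by event:
  B2->S, B1->F, B4->F, B6->F, B7->T, B8->T, B10->E, B9->T, B11->F
deduplicating events, the covered set is: B1=F, B2=S, B4=F, B6=F, B7=T, B8=T, B9=T, B10=E, B11=F

Answer: B1=F, B2=S, B4=F, B6=F, B7=T, B8=T, B9=T, B10=E, B11=F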